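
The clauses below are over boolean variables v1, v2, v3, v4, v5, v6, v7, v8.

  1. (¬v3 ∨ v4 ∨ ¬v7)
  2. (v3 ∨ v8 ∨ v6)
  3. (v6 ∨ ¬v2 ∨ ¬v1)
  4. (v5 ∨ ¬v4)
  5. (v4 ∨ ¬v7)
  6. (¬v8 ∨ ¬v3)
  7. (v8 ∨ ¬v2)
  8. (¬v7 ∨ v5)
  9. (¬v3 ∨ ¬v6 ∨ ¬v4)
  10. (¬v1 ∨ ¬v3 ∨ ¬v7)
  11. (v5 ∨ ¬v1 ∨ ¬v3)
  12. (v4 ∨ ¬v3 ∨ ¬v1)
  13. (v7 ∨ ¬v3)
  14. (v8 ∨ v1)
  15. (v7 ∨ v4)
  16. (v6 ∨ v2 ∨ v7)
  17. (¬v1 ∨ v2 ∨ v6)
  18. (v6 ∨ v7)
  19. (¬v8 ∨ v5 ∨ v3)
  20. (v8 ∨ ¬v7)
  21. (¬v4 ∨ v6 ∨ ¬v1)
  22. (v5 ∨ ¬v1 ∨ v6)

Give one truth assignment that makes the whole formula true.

v1=T  v2=T  v3=F  v4=T  v5=T  v6=T  v7=F  v8=T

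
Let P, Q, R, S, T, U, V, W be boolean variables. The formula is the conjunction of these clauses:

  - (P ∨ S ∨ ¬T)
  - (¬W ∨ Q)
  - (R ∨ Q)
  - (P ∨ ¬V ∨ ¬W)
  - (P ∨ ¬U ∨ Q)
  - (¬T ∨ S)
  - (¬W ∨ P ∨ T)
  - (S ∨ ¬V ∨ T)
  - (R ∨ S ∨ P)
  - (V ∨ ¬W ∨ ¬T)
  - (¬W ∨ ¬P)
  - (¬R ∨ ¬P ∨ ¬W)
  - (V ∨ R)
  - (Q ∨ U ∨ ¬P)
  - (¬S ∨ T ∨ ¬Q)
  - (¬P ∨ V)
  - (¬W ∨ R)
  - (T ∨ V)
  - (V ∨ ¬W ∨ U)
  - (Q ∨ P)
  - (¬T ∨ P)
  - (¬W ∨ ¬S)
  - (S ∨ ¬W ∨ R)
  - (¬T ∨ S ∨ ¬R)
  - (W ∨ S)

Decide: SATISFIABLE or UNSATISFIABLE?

Branch on P: take P = True.
  then W is forced to False.
  then V is forced to True.
  then S is forced to True.
Set Q = False and propagate.
  then R is forced to True.
  then U is forced to True.
T is now unconstrained; take T = False.
So P = True  Q = False  R = True  S = True  T = False  U = True  V = True  W = False is a satisfying assignment.

SATISFIABLE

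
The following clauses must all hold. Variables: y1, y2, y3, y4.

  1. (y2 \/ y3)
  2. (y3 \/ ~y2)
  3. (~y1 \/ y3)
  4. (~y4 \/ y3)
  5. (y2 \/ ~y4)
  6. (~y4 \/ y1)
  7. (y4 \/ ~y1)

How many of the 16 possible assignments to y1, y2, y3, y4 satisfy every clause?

The models are:
  y1=0 y2=0 y3=1 y4=0
  y1=0 y2=1 y3=1 y4=0
  y1=1 y2=1 y3=1 y4=1
That's 3 in total.

3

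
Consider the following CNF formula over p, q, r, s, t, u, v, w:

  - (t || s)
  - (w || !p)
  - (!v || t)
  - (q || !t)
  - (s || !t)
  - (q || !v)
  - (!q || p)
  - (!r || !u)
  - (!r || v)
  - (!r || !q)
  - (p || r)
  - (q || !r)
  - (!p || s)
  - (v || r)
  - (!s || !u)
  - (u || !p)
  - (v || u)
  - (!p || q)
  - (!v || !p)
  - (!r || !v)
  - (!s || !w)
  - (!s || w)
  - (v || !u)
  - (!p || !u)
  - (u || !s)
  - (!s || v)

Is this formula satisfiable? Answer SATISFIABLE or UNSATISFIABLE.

v = True:
  propagation gives t=True, q=True, s=True, p=True; an empty clause results — contradiction.
v = False:
  propagation gives r=False; an empty clause results — contradiction.
Every branch closes, so no satisfying assignment exists.

UNSATISFIABLE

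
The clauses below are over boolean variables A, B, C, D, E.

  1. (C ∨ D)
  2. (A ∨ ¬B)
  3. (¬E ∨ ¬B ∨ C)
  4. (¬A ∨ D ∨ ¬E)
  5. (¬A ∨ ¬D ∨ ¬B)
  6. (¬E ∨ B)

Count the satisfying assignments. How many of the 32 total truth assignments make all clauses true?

7

The models are:
  A=F B=F C=F D=T E=F
  A=F B=F C=T D=F E=F
  A=F B=F C=T D=T E=F
  A=T B=F C=F D=T E=F
  A=T B=F C=T D=F E=F
  A=T B=F C=T D=T E=F
  A=T B=T C=T D=F E=F
That's 7 in total.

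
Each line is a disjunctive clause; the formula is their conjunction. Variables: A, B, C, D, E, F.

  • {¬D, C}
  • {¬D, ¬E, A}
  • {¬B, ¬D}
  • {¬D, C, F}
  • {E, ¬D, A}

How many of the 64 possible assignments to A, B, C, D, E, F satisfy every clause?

Split on D, then A.
  D=T, A=T: remaining (B,C,E,F) ∈ {(F,T,F,F); (F,T,F,T); (F,T,T,F); (F,T,T,T)} — 4.
  D=T, A=F: a clause becomes empty — 0.
  D=F, A=T: B, C, E, F free → 2^4 = 16.
  D=F, A=F: B, C, E, F free → 2^4 = 16.
Total: 4 + 0 + 16 + 16 = 36.

36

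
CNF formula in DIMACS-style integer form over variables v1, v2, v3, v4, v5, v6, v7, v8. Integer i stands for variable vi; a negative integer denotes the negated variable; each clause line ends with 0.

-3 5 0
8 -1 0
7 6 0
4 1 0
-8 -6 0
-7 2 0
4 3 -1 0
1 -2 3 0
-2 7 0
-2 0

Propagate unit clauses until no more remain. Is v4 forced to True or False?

True

(NOT v2) is a unit clause: v2 = False.
In (v2 OR NOT v7), v2 is now false; NOT v7 must hold, so v7 = False.
(v7 OR v6): since v7 = False, the clause reduces to (v6). v6 = True.
(NOT v8 OR NOT v6): since v6 = True, the clause reduces to (NOT v8). v8 = False.
(NOT v1 OR v8): since v8 = False, the clause reduces to (NOT v1). v1 = False.
From (v1 OR v4) and v1 = False: v4 = True.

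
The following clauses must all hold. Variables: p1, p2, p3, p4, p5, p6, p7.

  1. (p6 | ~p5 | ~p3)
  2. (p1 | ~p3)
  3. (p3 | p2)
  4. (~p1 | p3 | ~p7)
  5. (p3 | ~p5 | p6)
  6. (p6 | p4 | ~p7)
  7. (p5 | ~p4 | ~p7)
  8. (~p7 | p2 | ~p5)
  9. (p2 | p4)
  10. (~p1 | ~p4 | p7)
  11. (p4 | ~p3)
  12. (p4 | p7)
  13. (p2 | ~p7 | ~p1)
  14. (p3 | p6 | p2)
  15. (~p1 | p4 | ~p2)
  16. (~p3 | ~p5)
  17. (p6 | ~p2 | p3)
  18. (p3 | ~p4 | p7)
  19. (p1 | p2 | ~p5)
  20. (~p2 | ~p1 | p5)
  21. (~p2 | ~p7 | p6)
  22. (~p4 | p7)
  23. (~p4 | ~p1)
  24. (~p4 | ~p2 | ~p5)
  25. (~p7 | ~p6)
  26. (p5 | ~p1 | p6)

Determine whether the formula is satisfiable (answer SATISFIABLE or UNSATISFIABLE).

p2 = True:
  p4 = True:
    propagation gives p7=True, p5=True; an empty clause results — contradiction.
  p4 = False:
    propagation gives p3=False, p7=True, p1=False, p6=True; an empty clause results — contradiction.
p2 = False:
  propagation gives p3=True, p1=True, p4=True; an empty clause results — contradiction.
Every branch closes, so no satisfying assignment exists.

UNSATISFIABLE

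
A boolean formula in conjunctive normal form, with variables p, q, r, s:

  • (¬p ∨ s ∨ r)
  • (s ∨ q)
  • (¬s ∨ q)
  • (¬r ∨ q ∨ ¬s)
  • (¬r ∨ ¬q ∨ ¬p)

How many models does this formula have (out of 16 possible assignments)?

5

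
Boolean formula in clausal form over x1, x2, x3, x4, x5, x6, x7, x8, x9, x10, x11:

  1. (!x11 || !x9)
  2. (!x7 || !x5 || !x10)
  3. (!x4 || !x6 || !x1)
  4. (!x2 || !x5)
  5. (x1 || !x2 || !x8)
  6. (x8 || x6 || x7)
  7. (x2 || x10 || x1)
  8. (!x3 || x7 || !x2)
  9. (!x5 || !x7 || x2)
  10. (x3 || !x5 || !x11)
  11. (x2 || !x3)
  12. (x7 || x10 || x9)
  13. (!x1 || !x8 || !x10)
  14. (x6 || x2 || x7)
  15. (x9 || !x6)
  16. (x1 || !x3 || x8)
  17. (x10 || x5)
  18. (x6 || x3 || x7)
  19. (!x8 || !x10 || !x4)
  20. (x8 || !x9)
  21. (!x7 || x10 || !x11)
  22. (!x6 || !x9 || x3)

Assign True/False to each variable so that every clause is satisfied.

Set x1 = False and propagate.
Try x2 = False.
  then x10 is forced to True.
  then x3 is forced to False.
Branch on x4: take x4 = True.
  then x8 is forced to False.
  then x9 is forced to False.
  then x6 is forced to False.
  then x7 is forced to True.
  then x5 is forced to False.
x11 is now unconstrained; take x11 = True.

x1 = 0, x2 = 0, x3 = 0, x4 = 1, x5 = 0, x6 = 0, x7 = 1, x8 = 0, x9 = 0, x10 = 1, x11 = 1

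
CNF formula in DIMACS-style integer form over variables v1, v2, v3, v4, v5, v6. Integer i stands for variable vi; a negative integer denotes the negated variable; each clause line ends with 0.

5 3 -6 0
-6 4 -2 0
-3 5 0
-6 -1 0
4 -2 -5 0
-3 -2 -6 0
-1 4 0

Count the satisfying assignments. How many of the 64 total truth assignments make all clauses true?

21

Case analysis on v6 and v2:
  v6=T, v2=T: remaining (v1,v3,v4,v5) ∈ {(F,F,T,T)} — 1.
  v6=T, v2=F: remaining (v1,v3,v4,v5) ∈ {(F,F,F,T); (F,F,T,T); (F,T,F,T); (F,T,T,T)} — 4.
  v6=F, v2=T: 7 of the 16 assignments to (v1,v3,v4,v5) work.
  v6=F, v2=F: 9 of the 16 assignments to (v1,v3,v4,v5) work.
Total: 1 + 4 + 7 + 9 = 21.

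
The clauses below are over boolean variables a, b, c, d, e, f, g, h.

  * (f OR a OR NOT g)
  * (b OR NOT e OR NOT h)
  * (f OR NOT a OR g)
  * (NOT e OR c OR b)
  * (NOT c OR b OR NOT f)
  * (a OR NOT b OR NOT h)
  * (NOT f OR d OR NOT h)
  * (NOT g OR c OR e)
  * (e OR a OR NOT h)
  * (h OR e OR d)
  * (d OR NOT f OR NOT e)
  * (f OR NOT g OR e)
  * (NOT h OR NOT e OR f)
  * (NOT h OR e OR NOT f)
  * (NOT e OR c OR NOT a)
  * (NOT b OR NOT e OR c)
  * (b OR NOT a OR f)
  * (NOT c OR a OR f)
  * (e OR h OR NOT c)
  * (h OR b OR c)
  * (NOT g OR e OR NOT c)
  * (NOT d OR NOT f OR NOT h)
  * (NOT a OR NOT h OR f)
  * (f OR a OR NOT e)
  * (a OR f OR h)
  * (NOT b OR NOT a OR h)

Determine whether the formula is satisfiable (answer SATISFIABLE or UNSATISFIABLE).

SATISFIABLE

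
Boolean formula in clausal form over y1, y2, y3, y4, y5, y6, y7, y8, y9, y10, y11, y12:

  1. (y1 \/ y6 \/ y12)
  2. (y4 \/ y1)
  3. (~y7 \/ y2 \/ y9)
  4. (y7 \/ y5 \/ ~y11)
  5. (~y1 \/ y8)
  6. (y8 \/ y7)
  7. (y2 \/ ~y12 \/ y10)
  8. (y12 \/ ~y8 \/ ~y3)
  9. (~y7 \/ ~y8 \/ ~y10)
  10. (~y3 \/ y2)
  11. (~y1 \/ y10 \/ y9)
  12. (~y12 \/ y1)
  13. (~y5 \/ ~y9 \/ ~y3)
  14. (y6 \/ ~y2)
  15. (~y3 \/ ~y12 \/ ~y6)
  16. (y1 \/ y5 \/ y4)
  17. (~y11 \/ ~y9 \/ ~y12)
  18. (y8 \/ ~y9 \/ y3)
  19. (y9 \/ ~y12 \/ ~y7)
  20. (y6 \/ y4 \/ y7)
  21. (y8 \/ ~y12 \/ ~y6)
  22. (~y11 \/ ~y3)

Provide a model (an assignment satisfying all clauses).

Pure literal: y4 appears only positively; assign y4 = True.
Pure literal: y11 appears only negated; assign y11 = False.
Try y1 = True.
  then y8 is forced to True.
Branch on y2: take y2 = False.
  then y3 is forced to False.
Set y7 = False and propagate.
For the remaining variables, y5 = True, y6 = True, y9 = True, y10 = False, y12 = False works.

y1=T, y2=F, y3=F, y4=T, y5=T, y6=T, y7=F, y8=T, y9=T, y10=F, y11=F, y12=F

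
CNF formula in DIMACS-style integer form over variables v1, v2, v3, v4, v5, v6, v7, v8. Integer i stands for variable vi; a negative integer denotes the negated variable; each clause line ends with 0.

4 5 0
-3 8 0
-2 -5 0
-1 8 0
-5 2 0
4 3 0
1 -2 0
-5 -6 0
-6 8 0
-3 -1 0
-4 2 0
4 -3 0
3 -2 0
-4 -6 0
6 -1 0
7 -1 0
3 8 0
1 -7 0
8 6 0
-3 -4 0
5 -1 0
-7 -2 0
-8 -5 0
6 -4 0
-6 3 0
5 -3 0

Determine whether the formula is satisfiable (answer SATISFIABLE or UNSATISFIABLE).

UNSATISFIABLE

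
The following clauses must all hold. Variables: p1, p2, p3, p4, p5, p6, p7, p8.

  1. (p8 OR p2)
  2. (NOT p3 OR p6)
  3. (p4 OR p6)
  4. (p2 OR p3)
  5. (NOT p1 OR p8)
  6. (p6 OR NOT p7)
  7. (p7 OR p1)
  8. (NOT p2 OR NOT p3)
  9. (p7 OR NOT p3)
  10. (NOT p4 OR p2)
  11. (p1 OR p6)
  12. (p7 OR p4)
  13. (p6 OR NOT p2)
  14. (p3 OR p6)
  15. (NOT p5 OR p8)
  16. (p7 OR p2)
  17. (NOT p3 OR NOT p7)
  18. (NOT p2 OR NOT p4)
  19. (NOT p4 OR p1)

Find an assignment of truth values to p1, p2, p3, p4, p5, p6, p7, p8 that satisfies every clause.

p5 occurs only negated in the remaining clauses — set p5 = False.
p6 occurs only positively in the remaining clauses — set p6 = True.
Branch on p1: take p1 = True.
  then p8 is forced to True.
Branch on p2: take p2 = True.
  then p3 is forced to False.
  then p4 is forced to False.
  then p7 is forced to True.

p1 = True, p2 = True, p3 = False, p4 = False, p5 = False, p6 = True, p7 = True, p8 = True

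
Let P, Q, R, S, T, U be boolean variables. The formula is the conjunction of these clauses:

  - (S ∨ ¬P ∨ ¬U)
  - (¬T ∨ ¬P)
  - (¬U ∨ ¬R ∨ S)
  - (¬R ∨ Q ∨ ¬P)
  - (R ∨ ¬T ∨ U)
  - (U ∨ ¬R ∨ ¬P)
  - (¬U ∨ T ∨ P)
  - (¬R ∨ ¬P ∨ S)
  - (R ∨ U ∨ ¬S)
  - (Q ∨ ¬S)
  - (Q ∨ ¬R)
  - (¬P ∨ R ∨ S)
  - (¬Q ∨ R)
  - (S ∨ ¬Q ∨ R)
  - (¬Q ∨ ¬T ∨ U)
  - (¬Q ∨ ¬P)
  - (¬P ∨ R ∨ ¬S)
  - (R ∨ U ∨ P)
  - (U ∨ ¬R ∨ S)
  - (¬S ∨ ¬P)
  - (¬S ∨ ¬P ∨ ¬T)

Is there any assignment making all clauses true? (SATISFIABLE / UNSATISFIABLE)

Branch on P: take P = False.
Set Q = True and propagate.
  then R is forced to True.
For the remaining variables, S = True, T = False, U = False works.
Every clause has at least one true literal under this assignment.
So P=F, Q=T, R=T, S=T, T=F, U=F is a satisfying assignment.

SATISFIABLE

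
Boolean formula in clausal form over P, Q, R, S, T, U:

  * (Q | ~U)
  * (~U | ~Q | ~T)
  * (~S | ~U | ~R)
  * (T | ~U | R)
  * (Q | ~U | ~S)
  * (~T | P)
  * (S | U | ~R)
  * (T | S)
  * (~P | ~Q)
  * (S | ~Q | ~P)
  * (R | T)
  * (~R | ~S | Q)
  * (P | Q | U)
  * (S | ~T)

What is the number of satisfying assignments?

2

Satisfying assignments:
  P=0 Q=1 R=1 S=1 T=0 U=0
  P=1 Q=0 R=0 S=1 T=1 U=0
That's 2 in total.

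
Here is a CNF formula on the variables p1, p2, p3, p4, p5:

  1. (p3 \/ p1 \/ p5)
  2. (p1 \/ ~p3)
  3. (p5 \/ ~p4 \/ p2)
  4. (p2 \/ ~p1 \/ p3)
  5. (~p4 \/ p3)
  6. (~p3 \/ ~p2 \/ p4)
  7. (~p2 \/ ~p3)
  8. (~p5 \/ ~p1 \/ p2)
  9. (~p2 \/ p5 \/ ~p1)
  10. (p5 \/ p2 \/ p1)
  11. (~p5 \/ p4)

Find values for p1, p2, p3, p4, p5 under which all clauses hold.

p1=T  p2=F  p3=T  p4=F  p5=F

Try p1 = True.
Set p2 = False and propagate.
  then p3 is forced to True.
  then p5 is forced to False.
  then p4 is forced to False.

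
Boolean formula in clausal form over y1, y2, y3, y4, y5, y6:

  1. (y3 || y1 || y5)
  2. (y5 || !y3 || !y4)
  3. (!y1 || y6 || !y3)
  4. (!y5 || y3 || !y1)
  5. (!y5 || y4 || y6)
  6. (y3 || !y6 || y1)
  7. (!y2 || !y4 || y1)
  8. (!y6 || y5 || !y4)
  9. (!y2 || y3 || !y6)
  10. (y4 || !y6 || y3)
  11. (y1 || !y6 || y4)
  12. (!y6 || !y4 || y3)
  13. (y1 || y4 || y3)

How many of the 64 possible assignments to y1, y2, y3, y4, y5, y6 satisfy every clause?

15

Split on y3, then y4.
  y3=T, y4=T: remaining (y1,y2,y5,y6) ∈ {(F,F,T,F); (F,F,T,T); (T,F,T,T); (T,T,T,T)} — 4.
  y3=T, y4=F: y2 free; 3 ways for (y1,y5,y6) × 2^1 = 6.
  y3=F, y4=T: remaining (y1,y2,y5,y6) ∈ {(F,F,T,F); (T,F,F,F); (T,T,F,F)} — 3.
  y3=F, y4=F: remaining (y1,y2,y5,y6) ∈ {(T,F,F,F); (T,T,F,F)} — 2.
Total: 4 + 6 + 3 + 2 = 15.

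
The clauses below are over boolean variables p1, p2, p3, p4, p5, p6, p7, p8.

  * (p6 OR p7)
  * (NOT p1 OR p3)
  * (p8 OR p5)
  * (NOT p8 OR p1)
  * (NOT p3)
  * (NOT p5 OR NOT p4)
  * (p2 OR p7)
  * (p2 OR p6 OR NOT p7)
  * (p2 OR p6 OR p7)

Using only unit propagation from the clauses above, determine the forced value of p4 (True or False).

(NOT p3) stands alone — p3 = False.
(p3 OR NOT p1): since p3 = False, the clause reduces to (NOT p1). p1 = False.
(p1 OR NOT p8) with p1 = False leaves only NOT p8, so p8 = False.
In (p5 OR p8), p8 is now false; p5 must hold, so p5 = True.
From (NOT p5 OR NOT p4) and p5 = True: p4 = False.

False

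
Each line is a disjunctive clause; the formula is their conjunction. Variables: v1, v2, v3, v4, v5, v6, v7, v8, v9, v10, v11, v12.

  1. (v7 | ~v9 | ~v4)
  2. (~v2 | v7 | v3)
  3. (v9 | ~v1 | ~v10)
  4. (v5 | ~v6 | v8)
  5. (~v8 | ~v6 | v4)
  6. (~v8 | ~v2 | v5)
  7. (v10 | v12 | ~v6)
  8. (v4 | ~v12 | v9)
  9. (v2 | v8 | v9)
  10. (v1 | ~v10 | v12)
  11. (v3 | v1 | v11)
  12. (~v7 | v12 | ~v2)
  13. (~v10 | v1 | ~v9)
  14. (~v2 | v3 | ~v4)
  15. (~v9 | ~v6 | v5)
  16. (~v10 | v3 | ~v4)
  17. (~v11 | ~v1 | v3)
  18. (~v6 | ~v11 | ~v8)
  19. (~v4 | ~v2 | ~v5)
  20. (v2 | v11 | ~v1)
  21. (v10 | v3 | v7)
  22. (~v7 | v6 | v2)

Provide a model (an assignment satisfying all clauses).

v1=False, v2=True, v3=True, v4=True, v5=False, v6=False, v7=False, v8=False, v9=False, v10=False, v11=True, v12=True

v3 occurs only positively in the remaining clauses — set v3 = True.
Branch on v1: take v1 = False.
Set v2 = True and propagate.
Set v4 = True and propagate.
  then v5 is forced to False.
  then v8 is forced to False.
  then v6 is forced to False.
The remaining clauses are satisfied by v7 = False, v9 = False, v10 = False, v11 = True, v12 = True.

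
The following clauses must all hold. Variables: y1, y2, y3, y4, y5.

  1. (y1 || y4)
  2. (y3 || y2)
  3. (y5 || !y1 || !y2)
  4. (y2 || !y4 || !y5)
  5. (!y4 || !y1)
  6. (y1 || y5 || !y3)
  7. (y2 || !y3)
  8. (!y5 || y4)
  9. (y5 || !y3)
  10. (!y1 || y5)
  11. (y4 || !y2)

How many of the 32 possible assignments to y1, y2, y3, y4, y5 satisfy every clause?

The models are:
  y1=F y2=T y3=F y4=T y5=F
  y1=F y2=T y3=F y4=T y5=T
  y1=F y2=T y3=T y4=T y5=T
That's 3 in total.

3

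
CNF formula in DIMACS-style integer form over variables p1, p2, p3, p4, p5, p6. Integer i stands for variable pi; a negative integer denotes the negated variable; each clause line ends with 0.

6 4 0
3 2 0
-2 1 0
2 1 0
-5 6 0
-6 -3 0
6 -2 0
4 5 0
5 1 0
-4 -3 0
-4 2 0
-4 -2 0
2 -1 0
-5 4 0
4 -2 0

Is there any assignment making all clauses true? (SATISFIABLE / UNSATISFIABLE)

p2 = True:
  propagation gives p1=True, p6=True, p3=False, p4=False; an empty clause results — contradiction.
p2 = False:
  propagation gives p3=True, p1=True; an empty clause results — contradiction.
Every branch closes, so no satisfying assignment exists.

UNSATISFIABLE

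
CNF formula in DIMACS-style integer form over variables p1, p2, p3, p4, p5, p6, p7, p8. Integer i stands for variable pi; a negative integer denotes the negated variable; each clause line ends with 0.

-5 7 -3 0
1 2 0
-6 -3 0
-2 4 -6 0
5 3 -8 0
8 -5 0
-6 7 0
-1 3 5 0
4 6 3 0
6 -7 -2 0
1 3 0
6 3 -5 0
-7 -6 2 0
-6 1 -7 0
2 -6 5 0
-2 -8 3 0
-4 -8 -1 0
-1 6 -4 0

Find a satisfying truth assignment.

p1=T, p2=F, p3=T, p4=F, p5=F, p6=F, p7=F, p8=F

Check each clause:
  1. (!p5 || p7 || !p3) — !p5 is true.
  2. (p1 || p2) — p1 is true.
  3. (!p3 || !p6) — !p6 is true.
  4. (p4 || !p6 || !p2) — !p6 is true.
  5. (!p8 || p3 || p5) — !p8 is true.
  6. (!p5 || p8) — !p5 is true.
  7. (p7 || !p6) — !p6 is true.
  8. (!p1 || p5 || p3) — p3 is true.
  9. (p6 || p4 || p3) — p3 is true.
  10. (!p2 || p6 || !p7) — !p7 is true.
  11. (p3 || p1) — p1 is true.
  12. (p6 || p3 || !p5) — p3 is true.
  13. (!p6 || !p7 || p2) — !p7 is true.
  14. (!p6 || p1 || !p7) — !p7 is true.
  15. (p2 || !p6 || p5) — !p6 is true.
  16. (!p2 || !p8 || p3) — !p8 is true.
  17. (!p1 || !p8 || !p4) — !p8 is true.
  18. (p6 || !p4 || !p1) — !p4 is true.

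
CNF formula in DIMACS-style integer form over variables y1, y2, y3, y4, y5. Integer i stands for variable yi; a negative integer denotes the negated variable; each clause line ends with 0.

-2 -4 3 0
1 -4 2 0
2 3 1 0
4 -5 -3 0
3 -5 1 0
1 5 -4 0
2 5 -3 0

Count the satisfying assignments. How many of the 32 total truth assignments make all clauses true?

13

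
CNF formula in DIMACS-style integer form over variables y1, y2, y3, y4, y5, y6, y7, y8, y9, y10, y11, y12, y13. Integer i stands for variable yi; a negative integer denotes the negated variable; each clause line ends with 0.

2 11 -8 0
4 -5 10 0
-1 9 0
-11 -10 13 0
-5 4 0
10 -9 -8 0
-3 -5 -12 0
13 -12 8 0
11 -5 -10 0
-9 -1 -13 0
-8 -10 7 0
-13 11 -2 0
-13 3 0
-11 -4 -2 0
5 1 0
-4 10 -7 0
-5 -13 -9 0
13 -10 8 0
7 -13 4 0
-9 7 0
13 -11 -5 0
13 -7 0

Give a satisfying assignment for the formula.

Pure literal: y12 appears only negated; assign y12 = False.
Branch on y1: take y1 = False.
  then y5 is forced to True.
  then y4 is forced to True.
Set y2 = False and propagate.
Set y3 = True and propagate.
The remaining clauses are satisfied by y6 = False, y7 = False, y8 = False, y9 = False, y10 = True, y11 = True, y13 = True.
Every clause has at least one true literal under this assignment.
Check each clause:
  1. (y11 \/ ~y8 \/ y2) — ~y8 is true.
  2. (y10 \/ y4 \/ ~y5) — y10 is true.
  3. (y9 \/ ~y1) — ~y1 is true.
  4. (~y10 \/ ~y11 \/ y13) — y13 is true.
  5. (y4 \/ ~y5) — y4 is true.
  6. (~y8 \/ ~y9 \/ y10) — ~y8 is true.
  7. (~y3 \/ ~y5 \/ ~y12) — ~y12 is true.
  8. (y8 \/ y13 \/ ~y12) — ~y12 is true.
  9. (~y10 \/ y11 \/ ~y5) — y11 is true.
  10. (~y13 \/ ~y1 \/ ~y9) — ~y1 is true.
  11. (y7 \/ ~y8 \/ ~y10) — ~y8 is true.
  12. (y11 \/ ~y13 \/ ~y2) — y11 is true.
  13. (y3 \/ ~y13) — y3 is true.
  14. (~y4 \/ ~y2 \/ ~y11) — ~y2 is true.
  15. (y5 \/ y1) — y5 is true.
  16. (~y4 \/ y10 \/ ~y7) — ~y7 is true.
  17. (~y13 \/ ~y5 \/ ~y9) — ~y9 is true.
  18. (y8 \/ ~y10 \/ y13) — y13 is true.
  19. (y4 \/ y7 \/ ~y13) — y4 is true.
  20. (y7 \/ ~y9) — ~y9 is true.
  21. (~y5 \/ ~y11 \/ y13) — y13 is true.
  22. (~y7 \/ y13) — ~y7 is true.

y1=F  y2=F  y3=T  y4=T  y5=T  y6=F  y7=F  y8=F  y9=F  y10=T  y11=T  y12=F  y13=T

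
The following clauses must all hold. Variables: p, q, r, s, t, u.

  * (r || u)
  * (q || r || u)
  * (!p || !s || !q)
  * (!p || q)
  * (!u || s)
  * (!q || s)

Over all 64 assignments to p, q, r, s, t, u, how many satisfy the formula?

Split on q, then s.
  q=T, s=T: t free; 3 ways for (p,r,u) × 2^1 = 6.
  q=T, s=F: a clause becomes empty — 0.
  q=F, s=T: t free; 3 ways for (p,r,u) × 2^1 = 6.
  q=F, s=F: remaining (p,r,t,u) ∈ {(F,T,F,F); (F,T,T,F)} — 2.
Total: 6 + 0 + 6 + 2 = 14.

14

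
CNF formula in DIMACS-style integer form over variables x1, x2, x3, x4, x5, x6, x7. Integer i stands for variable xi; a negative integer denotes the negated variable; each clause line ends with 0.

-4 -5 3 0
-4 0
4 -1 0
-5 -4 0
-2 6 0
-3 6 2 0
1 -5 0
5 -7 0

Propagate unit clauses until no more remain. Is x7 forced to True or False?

(!x4) stands alone — x4 = False.
(x4 || !x1) with x4 = False leaves only !x1, so x1 = False.
In (!x5 || x1), x1 is now false; !x5 must hold, so x5 = False.
In (!x7 || x5), x5 is now false; !x7 must hold, so x7 = False.

False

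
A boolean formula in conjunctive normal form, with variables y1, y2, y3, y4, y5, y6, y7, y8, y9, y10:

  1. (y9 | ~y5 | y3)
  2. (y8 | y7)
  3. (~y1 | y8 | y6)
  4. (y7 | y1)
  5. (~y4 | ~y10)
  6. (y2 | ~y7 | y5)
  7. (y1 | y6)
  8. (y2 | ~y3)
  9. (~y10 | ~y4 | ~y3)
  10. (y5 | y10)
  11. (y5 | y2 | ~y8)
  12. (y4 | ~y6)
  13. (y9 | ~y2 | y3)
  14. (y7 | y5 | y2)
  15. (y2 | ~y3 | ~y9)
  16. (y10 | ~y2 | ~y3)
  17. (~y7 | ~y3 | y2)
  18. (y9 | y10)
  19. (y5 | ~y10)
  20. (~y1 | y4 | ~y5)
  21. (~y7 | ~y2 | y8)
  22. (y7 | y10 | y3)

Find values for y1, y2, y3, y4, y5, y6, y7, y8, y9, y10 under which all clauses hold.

y1=False, y2=False, y3=False, y4=True, y5=True, y6=True, y7=True, y8=False, y9=True, y10=False

Set y1 = False and propagate.
  then y7 is forced to True.
  then y6 is forced to True.
  then y4 is forced to True.
  then y10 is forced to False.
  then y5 is forced to True.
  then y9 is forced to True.
Try y2 = False.
  then y3 is forced to False.
y8 is now unconstrained; take y8 = False.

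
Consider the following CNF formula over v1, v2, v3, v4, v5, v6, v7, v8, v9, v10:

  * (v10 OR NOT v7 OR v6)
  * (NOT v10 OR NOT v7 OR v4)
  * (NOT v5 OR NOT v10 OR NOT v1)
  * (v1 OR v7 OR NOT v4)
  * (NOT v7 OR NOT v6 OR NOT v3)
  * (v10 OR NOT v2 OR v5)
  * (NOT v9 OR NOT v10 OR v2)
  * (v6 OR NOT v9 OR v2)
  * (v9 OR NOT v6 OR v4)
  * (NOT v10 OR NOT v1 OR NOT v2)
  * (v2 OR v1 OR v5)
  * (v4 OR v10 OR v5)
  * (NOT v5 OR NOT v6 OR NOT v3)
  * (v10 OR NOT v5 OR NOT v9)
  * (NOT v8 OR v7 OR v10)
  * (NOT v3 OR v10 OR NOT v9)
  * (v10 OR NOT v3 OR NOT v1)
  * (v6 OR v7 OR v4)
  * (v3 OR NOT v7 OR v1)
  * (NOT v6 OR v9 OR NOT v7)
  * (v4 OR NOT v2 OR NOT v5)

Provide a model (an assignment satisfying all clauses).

Set v1 = True and propagate.
For the remaining variables, v2 = False, v3 = True, v4 = True, v5 = False, v6 = False, v7 = True, v8 = True, v9 = False, v10 = True works.

v1=T, v2=F, v3=T, v4=T, v5=F, v6=F, v7=T, v8=T, v9=F, v10=T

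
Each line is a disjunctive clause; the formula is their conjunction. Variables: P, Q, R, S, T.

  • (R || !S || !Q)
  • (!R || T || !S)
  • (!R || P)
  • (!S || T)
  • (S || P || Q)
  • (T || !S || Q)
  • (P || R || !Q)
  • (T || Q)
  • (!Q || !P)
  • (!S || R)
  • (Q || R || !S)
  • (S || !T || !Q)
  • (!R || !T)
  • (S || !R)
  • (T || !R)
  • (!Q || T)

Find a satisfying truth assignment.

P=1  Q=0  R=0  S=0  T=1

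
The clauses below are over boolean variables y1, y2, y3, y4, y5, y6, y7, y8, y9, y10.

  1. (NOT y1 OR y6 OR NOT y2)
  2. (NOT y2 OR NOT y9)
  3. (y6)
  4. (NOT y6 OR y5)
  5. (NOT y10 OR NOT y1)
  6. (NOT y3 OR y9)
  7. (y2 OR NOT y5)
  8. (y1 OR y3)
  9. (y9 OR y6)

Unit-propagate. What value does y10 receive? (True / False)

False

Unit clause (y6) sets y6 = True.
(y5 OR NOT y6) with y6 = True leaves only y5, so y5 = True.
(NOT y5 OR y2) with y5 = True leaves only y2, so y2 = True.
(NOT y9 OR NOT y2): since y2 = True, the clause reduces to (NOT y9). y9 = False.
From (NOT y3 OR y9) and y9 = False: y3 = False.
In (y1 OR y3), y3 is now false; y1 must hold, so y1 = True.
From (NOT y10 OR NOT y1) and y1 = True: y10 = False.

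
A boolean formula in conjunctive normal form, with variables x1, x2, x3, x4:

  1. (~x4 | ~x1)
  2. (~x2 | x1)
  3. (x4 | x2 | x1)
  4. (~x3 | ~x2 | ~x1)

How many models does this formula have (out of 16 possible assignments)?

The models are:
  x1=F x2=F x3=F x4=T
  x1=F x2=F x3=T x4=T
  x1=T x2=F x3=F x4=F
  x1=T x2=F x3=T x4=F
  x1=T x2=T x3=F x4=F
That's 5 in total.

5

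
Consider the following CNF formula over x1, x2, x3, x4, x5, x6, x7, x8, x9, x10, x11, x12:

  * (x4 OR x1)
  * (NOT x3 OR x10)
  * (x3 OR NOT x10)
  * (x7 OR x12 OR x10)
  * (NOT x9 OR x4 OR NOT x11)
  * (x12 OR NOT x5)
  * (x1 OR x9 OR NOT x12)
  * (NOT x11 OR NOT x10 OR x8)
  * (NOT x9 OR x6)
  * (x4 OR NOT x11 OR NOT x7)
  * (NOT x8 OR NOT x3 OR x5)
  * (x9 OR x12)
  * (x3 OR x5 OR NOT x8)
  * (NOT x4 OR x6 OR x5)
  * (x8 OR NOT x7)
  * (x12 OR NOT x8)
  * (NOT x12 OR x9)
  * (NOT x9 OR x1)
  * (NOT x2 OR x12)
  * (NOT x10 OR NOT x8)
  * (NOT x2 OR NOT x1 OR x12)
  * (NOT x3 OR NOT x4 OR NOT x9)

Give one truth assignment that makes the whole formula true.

x1=T, x2=F, x3=F, x4=T, x5=T, x6=T, x7=T, x8=T, x9=T, x10=F, x11=T, x12=T

Pure literal: x2 appears only negated; assign x2 = False.
Pure literal: x6 appears only positively; assign x6 = True.
Try x1 = True.
Branch on x3: take x3 = False.
  then x10 is forced to False.
Try x4 = True.
For the remaining variables, x5 = True, x7 = True, x8 = True, x9 = True, x11 = True, x12 = True works.
Check each clause:
  1. (x4 OR x1) — x1 is true.
  2. (x10 OR NOT x3) — NOT x3 is true.
  3. (NOT x10 OR x3) — NOT x10 is true.
  4. (x10 OR x7 OR x12) — x12 is true.
  5. (NOT x9 OR x4 OR NOT x11) — x4 is true.
  6. (x12 OR NOT x5) — x12 is true.
  7. (x9 OR x1 OR NOT x12) — x1 is true.
  8. (NOT x10 OR NOT x11 OR x8) — x8 is true.
  9. (x6 OR NOT x9) — x6 is true.
  10. (x4 OR NOT x7 OR NOT x11) — x4 is true.
  11. (NOT x3 OR NOT x8 OR x5) — x5 is true.
  12. (x9 OR x12) — x9 is true.
  13. (x3 OR NOT x8 OR x5) — x5 is true.
  14. (x6 OR x5 OR NOT x4) — x5 is true.
  15. (x8 OR NOT x7) — x8 is true.
  16. (x12 OR NOT x8) — x12 is true.
  17. (NOT x12 OR x9) — x9 is true.
  18. (NOT x9 OR x1) — x1 is true.
  19. (x12 OR NOT x2) — x12 is true.
  20. (NOT x8 OR NOT x10) — NOT x10 is true.
  21. (NOT x1 OR NOT x2 OR x12) — x12 is true.
  22. (NOT x3 OR NOT x4 OR NOT x9) — NOT x3 is true.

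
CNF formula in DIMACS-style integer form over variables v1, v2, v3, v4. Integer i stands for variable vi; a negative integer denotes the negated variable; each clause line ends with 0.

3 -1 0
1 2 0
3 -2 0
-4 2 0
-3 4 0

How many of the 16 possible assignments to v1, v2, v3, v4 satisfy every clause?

2

The models are:
  v1=F v2=T v3=T v4=T
  v1=T v2=T v3=T v4=T
That's 2 in total.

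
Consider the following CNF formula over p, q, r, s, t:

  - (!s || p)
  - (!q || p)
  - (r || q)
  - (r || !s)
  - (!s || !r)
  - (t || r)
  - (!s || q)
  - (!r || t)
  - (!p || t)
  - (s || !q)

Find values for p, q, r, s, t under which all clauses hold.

p=False, q=False, r=True, s=False, t=True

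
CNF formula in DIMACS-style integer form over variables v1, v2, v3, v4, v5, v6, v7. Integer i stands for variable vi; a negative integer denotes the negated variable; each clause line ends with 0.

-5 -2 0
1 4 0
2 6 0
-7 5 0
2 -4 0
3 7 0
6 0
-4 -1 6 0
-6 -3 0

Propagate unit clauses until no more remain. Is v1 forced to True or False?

(v6) is a unit clause: v6 = True.
In (~v3 \/ ~v6), ~v6 is now false; ~v3 must hold, so v3 = False.
(v7 \/ v3): since v3 = False, the clause reduces to (v7). v7 = True.
From (v5 \/ ~v7) and v7 = True: v5 = True.
(~v2 \/ ~v5): since v5 = True, the clause reduces to (~v2). v2 = False.
(v2 \/ ~v4) with v2 = False leaves only ~v4, so v4 = False.
(v4 \/ v1) with v4 = False leaves only v1, so v1 = True.

True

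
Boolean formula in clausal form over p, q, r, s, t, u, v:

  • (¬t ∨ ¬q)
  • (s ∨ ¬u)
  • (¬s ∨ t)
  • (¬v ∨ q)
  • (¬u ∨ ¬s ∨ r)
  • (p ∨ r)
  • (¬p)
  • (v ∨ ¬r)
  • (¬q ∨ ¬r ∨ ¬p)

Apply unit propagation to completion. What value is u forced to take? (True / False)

Unit clause (¬p) sets p = False.
(p ∨ r): since p = False, the clause reduces to (r). r = True.
In (¬r ∨ v), ¬r is now false; v must hold, so v = True.
From (¬v ∨ q) and v = True: q = True.
In (¬t ∨ ¬q), ¬q is now false; ¬t must hold, so t = False.
From (¬s ∨ t) and t = False: s = False.
(¬u ∨ s): since s = False, the clause reduces to (¬u). u = False.

False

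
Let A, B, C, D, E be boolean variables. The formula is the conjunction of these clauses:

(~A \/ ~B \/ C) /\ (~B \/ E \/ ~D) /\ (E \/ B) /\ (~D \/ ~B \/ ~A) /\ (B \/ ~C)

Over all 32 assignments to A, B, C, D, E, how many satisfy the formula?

Case analysis on B and A:
  B=T, A=T: remaining (C,D,E) ∈ {(T,F,F); (T,F,T)} — 2.
  B=T, A=F: C free; 3 ways for (D,E) × 2^1 = 6.
  B=F, A=T: remaining (C,D,E) ∈ {(F,F,T); (F,T,T)} — 2.
  B=F, A=F: remaining (C,D,E) ∈ {(F,F,T); (F,T,T)} — 2.
Total: 2 + 6 + 2 + 2 = 12.

12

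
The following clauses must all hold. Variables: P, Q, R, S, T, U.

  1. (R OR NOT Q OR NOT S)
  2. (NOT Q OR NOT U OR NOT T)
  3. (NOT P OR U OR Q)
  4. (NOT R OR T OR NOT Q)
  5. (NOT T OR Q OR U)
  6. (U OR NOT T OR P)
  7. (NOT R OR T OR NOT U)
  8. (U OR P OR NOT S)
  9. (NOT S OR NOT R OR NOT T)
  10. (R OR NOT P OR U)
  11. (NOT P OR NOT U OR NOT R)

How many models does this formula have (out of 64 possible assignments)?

Case analysis on U and R:
  U=1, R=1: remaining (P,Q,S,T) ∈ {(0,0,0,1)} — 1.
  U=1, R=0: P free; 5 ways for (Q,S,T) × 2^1 = 10.
  U=0, R=1: remaining (P,Q,S,T) ∈ {(0,0,0,0); (1,1,0,1)} — 2.
  U=0, R=0: remaining (P,Q,S,T) ∈ {(0,0,0,0); (0,1,0,0)} — 2.
Total: 1 + 10 + 2 + 2 = 15.

15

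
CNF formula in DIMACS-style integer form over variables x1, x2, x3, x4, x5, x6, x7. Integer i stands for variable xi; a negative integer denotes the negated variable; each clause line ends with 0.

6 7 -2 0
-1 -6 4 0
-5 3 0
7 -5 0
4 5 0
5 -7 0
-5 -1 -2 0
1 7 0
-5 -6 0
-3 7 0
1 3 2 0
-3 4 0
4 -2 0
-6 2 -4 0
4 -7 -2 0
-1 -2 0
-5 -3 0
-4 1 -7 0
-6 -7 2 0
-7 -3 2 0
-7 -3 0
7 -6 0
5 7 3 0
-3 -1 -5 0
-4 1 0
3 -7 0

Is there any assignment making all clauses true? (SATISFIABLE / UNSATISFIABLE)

x7 = True:
  propagation gives x5=True, x3=True; an empty clause results — contradiction.
x7 = False:
  propagation gives x5=False, x4=True, x1=True, x3=False; an empty clause results — contradiction.
Every branch closes, so no satisfying assignment exists.

UNSATISFIABLE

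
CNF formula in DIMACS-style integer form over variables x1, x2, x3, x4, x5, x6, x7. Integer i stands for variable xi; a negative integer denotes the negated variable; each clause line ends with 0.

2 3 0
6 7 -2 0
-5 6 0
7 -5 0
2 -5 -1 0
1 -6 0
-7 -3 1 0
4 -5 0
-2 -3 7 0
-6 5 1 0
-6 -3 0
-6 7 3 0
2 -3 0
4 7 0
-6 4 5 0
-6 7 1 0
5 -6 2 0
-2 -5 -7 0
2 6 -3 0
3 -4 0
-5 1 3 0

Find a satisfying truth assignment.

x1=T  x2=T  x3=F  x4=F  x5=F  x6=F  x7=T

Check each clause:
  1. (x3 ∨ x2) — x2 is true.
  2. (x7 ∨ ¬x2 ∨ x6) — x7 is true.
  3. (x6 ∨ ¬x5) — ¬x5 is true.
  4. (¬x5 ∨ x7) — ¬x5 is true.
  5. (¬x1 ∨ x2 ∨ ¬x5) — x2 is true.
  6. (¬x6 ∨ x1) — x1 is true.
  7. (¬x7 ∨ x1 ∨ ¬x3) — ¬x3 is true.
  8. (¬x5 ∨ x4) — ¬x5 is true.
  9. (¬x2 ∨ x7 ∨ ¬x3) — ¬x3 is true.
  10. (x1 ∨ ¬x6 ∨ x5) — x1 is true.
  11. (¬x3 ∨ ¬x6) — ¬x6 is true.
  12. (¬x6 ∨ x7 ∨ x3) — ¬x6 is true.
  13. (¬x3 ∨ x2) — x2 is true.
  14. (x4 ∨ x7) — x7 is true.
  15. (¬x6 ∨ x5 ∨ x4) — ¬x6 is true.
  16. (x1 ∨ ¬x6 ∨ x7) — x1 is true.
  17. (x5 ∨ ¬x6 ∨ x2) — x2 is true.
  18. (¬x5 ∨ ¬x7 ∨ ¬x2) — ¬x5 is true.
  19. (¬x3 ∨ x6 ∨ x2) — x2 is true.
  20. (¬x4 ∨ x3) — ¬x4 is true.
  21. (¬x5 ∨ x1 ∨ x3) — x1 is true.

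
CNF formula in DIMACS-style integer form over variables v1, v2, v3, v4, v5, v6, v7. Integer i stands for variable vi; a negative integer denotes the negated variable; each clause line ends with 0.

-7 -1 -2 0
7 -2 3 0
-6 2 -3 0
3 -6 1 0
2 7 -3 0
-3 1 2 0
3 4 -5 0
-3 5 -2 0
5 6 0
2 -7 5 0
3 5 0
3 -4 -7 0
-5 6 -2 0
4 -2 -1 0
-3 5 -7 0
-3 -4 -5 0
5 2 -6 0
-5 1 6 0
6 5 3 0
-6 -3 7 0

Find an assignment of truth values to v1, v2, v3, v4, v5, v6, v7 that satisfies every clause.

v1=T, v2=F, v3=T, v4=F, v5=T, v6=F, v7=T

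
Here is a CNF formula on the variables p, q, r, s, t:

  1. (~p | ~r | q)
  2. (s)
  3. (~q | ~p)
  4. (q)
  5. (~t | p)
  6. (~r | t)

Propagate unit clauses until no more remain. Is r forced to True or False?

False

(s) is a unit clause: s = True.
Unit clause (q) sets q = True.
(~q | ~p) with q = True leaves only ~p, so p = False.
(p | ~t): since p = False, the clause reduces to (~t). t = False.
From (t | ~r) and t = False: r = False.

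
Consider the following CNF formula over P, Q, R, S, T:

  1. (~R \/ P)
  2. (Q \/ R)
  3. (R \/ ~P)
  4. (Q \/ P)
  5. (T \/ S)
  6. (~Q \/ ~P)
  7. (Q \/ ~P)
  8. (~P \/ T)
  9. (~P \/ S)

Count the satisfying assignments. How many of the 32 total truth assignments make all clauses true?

3

Satisfying assignments:
  P=F Q=T R=F S=F T=T
  P=F Q=T R=F S=T T=F
  P=F Q=T R=F S=T T=T
Count: 3.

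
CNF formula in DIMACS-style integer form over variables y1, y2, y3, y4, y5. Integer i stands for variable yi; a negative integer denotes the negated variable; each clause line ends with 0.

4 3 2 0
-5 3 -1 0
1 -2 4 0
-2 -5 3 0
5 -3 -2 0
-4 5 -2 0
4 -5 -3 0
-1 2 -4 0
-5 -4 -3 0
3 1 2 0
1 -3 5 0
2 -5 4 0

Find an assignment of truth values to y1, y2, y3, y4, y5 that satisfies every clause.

Branch on y1: take y1 = True.
Branch on y2: take y2 = False.
  then y4 is forced to False.
  then y3 is forced to True.
  then y5 is forced to False.
Check each clause:
  1. (y3 || y4 || y2) — y3 is true.
  2. (y3 || !y1 || !y5) — y3 is true.
  3. (y1 || y4 || !y2) — y1 is true.
  4. (!y5 || !y2 || y3) — y3 is true.
  5. (!y3 || !y2 || y5) — !y2 is true.
  6. (!y4 || y5 || !y2) — !y4 is true.
  7. (y4 || !y3 || !y5) — !y5 is true.
  8. (!y1 || y2 || !y4) — !y4 is true.
  9. (!y5 || !y3 || !y4) — !y5 is true.
  10. (y2 || y1 || y3) — y1 is true.
  11. (y1 || y5 || !y3) — y1 is true.
  12. (y4 || !y5 || y2) — !y5 is true.

y1=T, y2=F, y3=T, y4=F, y5=F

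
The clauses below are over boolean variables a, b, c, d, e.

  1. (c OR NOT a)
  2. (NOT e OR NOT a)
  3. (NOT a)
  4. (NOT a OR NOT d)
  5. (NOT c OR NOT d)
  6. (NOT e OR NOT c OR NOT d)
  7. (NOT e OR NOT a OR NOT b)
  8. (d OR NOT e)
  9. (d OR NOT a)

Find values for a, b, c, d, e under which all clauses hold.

a=0  b=1  c=0  d=1  e=1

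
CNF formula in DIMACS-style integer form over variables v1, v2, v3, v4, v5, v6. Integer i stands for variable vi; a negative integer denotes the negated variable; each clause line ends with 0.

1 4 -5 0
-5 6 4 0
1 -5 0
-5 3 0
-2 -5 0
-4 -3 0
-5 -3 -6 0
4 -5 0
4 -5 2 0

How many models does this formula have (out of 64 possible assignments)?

Split on v5, then v4.
  v5=T, v4=T: a clause becomes empty — 0.
  v5=T, v4=F: a clause becomes empty — 0.
  v5=F, v4=T: forces v3=F; v1, v2, v6 free → 2^3 = 8.
  v5=F, v4=F: v1, v2, v3, v6 free → 2^4 = 16.
Total: 0 + 0 + 8 + 16 = 24.

24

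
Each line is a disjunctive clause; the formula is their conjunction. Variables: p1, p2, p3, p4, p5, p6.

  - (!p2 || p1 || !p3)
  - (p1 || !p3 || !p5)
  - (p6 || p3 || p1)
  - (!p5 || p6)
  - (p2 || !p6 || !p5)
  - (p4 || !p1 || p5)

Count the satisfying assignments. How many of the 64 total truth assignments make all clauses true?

Split on p1, then p5.
  p1=1, p5=1: remaining (p2,p3,p4,p6) ∈ {(1,0,0,1); (1,0,1,1); (1,1,0,1); (1,1,1,1)} — 4.
  p1=1, p5=0: forces p4=1; p2, p3, p6 free → 2^3 = 8.
  p1=0, p5=1: remaining (p2,p3,p4,p6) ∈ {(1,0,0,1); (1,0,1,1)} — 2.
  p1=0, p5=0: p4 free; 4 ways for (p2,p3,p6) × 2^1 = 8.
Total: 4 + 8 + 2 + 8 = 22.

22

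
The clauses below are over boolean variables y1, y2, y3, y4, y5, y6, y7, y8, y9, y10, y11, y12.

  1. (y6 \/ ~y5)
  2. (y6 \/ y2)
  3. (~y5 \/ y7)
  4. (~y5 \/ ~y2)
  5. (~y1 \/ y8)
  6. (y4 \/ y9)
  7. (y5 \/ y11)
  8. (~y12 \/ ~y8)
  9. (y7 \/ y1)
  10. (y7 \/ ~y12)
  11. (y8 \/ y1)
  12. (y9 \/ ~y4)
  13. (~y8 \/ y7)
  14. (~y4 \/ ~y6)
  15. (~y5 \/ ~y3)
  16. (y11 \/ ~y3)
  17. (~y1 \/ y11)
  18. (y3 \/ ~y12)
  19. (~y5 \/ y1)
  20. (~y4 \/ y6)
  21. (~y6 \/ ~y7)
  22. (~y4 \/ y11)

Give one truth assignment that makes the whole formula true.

y1=True, y2=True, y3=True, y4=False, y5=False, y6=False, y7=True, y8=True, y9=True, y10=True, y11=True, y12=False

Check each clause:
  1. (~y5 \/ y6) — ~y5 is true.
  2. (y2 \/ y6) — y2 is true.
  3. (y7 \/ ~y5) — ~y5 is true.
  4. (~y5 \/ ~y2) — ~y5 is true.
  5. (~y1 \/ y8) — y8 is true.
  6. (y4 \/ y9) — y9 is true.
  7. (y5 \/ y11) — y11 is true.
  8. (~y8 \/ ~y12) — ~y12 is true.
  9. (y1 \/ y7) — y1 is true.
  10. (y7 \/ ~y12) — ~y12 is true.
  11. (y8 \/ y1) — y8 is true.
  12. (~y4 \/ y9) — y9 is true.
  13. (y7 \/ ~y8) — y7 is true.
  14. (~y6 \/ ~y4) — ~y6 is true.
  15. (~y5 \/ ~y3) — ~y5 is true.
  16. (y11 \/ ~y3) — y11 is true.
  17. (~y1 \/ y11) — y11 is true.
  18. (y3 \/ ~y12) — y3 is true.
  19. (y1 \/ ~y5) — y1 is true.
  20. (y6 \/ ~y4) — ~y4 is true.
  21. (~y6 \/ ~y7) — ~y6 is true.
  22. (y11 \/ ~y4) — y11 is true.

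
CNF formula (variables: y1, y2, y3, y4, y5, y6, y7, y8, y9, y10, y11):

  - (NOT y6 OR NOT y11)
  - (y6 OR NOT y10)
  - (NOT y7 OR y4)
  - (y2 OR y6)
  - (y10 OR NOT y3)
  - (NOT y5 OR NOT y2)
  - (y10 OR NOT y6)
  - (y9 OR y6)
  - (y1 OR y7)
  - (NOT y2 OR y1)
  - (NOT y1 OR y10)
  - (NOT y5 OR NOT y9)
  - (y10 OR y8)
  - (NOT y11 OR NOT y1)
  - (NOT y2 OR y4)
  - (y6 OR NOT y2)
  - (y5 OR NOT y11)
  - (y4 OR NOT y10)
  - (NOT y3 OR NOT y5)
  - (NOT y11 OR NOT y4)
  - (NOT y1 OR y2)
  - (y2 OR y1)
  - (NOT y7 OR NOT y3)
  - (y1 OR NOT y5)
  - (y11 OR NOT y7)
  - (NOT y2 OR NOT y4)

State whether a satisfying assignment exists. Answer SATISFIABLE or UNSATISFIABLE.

y2 = True:
  propagation gives y5=False, y1=True, y10=True, y6=True; an empty clause results — contradiction.
y2 = False:
  propagation gives y6=True, y11=False, y10=True, y4=True; an empty clause results — contradiction.
Every branch closes, so no satisfying assignment exists.

UNSATISFIABLE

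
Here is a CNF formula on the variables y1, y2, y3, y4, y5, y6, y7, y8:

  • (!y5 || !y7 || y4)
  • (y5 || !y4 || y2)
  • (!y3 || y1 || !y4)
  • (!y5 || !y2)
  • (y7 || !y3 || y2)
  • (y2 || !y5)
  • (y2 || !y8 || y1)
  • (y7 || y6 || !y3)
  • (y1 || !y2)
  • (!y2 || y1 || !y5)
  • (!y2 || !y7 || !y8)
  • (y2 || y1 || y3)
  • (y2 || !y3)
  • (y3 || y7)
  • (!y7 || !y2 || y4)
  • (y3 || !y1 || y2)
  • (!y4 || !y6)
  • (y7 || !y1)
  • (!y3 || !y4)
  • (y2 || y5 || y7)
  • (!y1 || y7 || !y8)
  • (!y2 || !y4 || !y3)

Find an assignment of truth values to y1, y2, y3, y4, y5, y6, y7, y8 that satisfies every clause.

Pure literal: y8 appears only negated; assign y8 = False.
Set y1 = True and propagate.
  then y7 is forced to True.
The remaining clauses are satisfied by y2 = True, y3 = False, y4 = True, y5 = False, y6 = False.
Every clause has at least one true literal under this assignment.
Check each clause:
  1. (!y7 || !y5 || y4) — !y5 is true.
  2. (y2 || y5 || !y4) — y2 is true.
  3. (!y3 || !y4 || y1) — y1 is true.
  4. (!y2 || !y5) — !y5 is true.
  5. (y2 || !y3 || y7) — y2 is true.
  6. (!y5 || y2) — y2 is true.
  7. (y2 || !y8 || y1) — !y8 is true.
  8. (y7 || y6 || !y3) — !y3 is true.
  9. (y1 || !y2) — y1 is true.
  10. (y1 || !y2 || !y5) — y1 is true.
  11. (!y7 || !y2 || !y8) — !y8 is true.
  12. (y1 || y2 || y3) — y1 is true.
  13. (!y3 || y2) — y2 is true.
  14. (y7 || y3) — y7 is true.
  15. (y4 || !y2 || !y7) — y4 is true.
  16. (!y1 || y2 || y3) — y2 is true.
  17. (!y6 || !y4) — !y6 is true.
  18. (!y1 || y7) — y7 is true.
  19. (!y3 || !y4) — !y3 is true.
  20. (y2 || y7 || y5) — y2 is true.
  21. (y7 || !y1 || !y8) — !y8 is true.
  22. (!y4 || !y3 || !y2) — !y3 is true.

y1=T, y2=T, y3=F, y4=T, y5=F, y6=F, y7=T, y8=F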